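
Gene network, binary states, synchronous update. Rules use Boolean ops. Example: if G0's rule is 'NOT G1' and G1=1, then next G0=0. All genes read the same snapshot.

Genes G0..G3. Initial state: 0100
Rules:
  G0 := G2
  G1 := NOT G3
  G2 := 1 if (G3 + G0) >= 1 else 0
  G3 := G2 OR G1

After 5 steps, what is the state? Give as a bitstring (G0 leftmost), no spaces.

Step 1: G0=G2=0 G1=NOT G3=NOT 0=1 G2=(0+0>=1)=0 G3=G2|G1=0|1=1 -> 0101
Step 2: G0=G2=0 G1=NOT G3=NOT 1=0 G2=(1+0>=1)=1 G3=G2|G1=0|1=1 -> 0011
Step 3: G0=G2=1 G1=NOT G3=NOT 1=0 G2=(1+0>=1)=1 G3=G2|G1=1|0=1 -> 1011
Step 4: G0=G2=1 G1=NOT G3=NOT 1=0 G2=(1+1>=1)=1 G3=G2|G1=1|0=1 -> 1011
Step 5: G0=G2=1 G1=NOT G3=NOT 1=0 G2=(1+1>=1)=1 G3=G2|G1=1|0=1 -> 1011

1011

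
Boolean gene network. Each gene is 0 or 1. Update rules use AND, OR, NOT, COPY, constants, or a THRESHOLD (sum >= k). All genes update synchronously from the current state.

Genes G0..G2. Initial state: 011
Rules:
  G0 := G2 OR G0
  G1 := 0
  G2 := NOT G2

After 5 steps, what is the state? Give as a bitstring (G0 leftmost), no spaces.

Step 1: G0=G2|G0=1|0=1 G1=0(const) G2=NOT G2=NOT 1=0 -> 100
Step 2: G0=G2|G0=0|1=1 G1=0(const) G2=NOT G2=NOT 0=1 -> 101
Step 3: G0=G2|G0=1|1=1 G1=0(const) G2=NOT G2=NOT 1=0 -> 100
Step 4: G0=G2|G0=0|1=1 G1=0(const) G2=NOT G2=NOT 0=1 -> 101
Step 5: G0=G2|G0=1|1=1 G1=0(const) G2=NOT G2=NOT 1=0 -> 100

100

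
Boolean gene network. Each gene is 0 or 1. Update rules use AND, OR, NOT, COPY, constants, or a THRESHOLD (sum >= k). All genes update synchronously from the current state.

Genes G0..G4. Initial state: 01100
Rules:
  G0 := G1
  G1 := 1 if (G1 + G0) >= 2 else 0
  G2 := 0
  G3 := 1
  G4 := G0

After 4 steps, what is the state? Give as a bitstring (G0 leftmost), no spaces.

Step 1: G0=G1=1 G1=(1+0>=2)=0 G2=0(const) G3=1(const) G4=G0=0 -> 10010
Step 2: G0=G1=0 G1=(0+1>=2)=0 G2=0(const) G3=1(const) G4=G0=1 -> 00011
Step 3: G0=G1=0 G1=(0+0>=2)=0 G2=0(const) G3=1(const) G4=G0=0 -> 00010
Step 4: G0=G1=0 G1=(0+0>=2)=0 G2=0(const) G3=1(const) G4=G0=0 -> 00010

00010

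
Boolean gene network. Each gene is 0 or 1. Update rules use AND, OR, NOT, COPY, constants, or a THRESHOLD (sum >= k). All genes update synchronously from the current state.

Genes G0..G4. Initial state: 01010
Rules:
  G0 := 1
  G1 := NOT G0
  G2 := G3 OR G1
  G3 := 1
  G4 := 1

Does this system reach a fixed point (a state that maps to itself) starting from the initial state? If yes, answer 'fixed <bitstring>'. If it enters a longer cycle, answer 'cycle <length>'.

Step 0: 01010
Step 1: G0=1(const) G1=NOT G0=NOT 0=1 G2=G3|G1=1|1=1 G3=1(const) G4=1(const) -> 11111
Step 2: G0=1(const) G1=NOT G0=NOT 1=0 G2=G3|G1=1|1=1 G3=1(const) G4=1(const) -> 10111
Step 3: G0=1(const) G1=NOT G0=NOT 1=0 G2=G3|G1=1|0=1 G3=1(const) G4=1(const) -> 10111
Fixed point reached at step 2: 10111

Answer: fixed 10111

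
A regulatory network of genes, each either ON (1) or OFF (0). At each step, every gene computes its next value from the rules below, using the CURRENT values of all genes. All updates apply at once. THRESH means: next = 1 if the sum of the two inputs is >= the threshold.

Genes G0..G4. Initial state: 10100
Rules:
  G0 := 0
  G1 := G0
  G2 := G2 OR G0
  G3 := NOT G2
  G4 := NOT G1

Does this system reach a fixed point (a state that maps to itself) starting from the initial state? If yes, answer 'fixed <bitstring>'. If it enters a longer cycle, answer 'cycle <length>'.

Step 0: 10100
Step 1: G0=0(const) G1=G0=1 G2=G2|G0=1|1=1 G3=NOT G2=NOT 1=0 G4=NOT G1=NOT 0=1 -> 01101
Step 2: G0=0(const) G1=G0=0 G2=G2|G0=1|0=1 G3=NOT G2=NOT 1=0 G4=NOT G1=NOT 1=0 -> 00100
Step 3: G0=0(const) G1=G0=0 G2=G2|G0=1|0=1 G3=NOT G2=NOT 1=0 G4=NOT G1=NOT 0=1 -> 00101
Step 4: G0=0(const) G1=G0=0 G2=G2|G0=1|0=1 G3=NOT G2=NOT 1=0 G4=NOT G1=NOT 0=1 -> 00101
Fixed point reached at step 3: 00101

Answer: fixed 00101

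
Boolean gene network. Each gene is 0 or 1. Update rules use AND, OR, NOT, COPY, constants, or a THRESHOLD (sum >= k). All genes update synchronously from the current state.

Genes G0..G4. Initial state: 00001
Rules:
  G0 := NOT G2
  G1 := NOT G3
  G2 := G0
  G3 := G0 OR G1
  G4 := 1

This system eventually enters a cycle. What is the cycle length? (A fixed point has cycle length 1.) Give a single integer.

Step 0: 00001
Step 1: G0=NOT G2=NOT 0=1 G1=NOT G3=NOT 0=1 G2=G0=0 G3=G0|G1=0|0=0 G4=1(const) -> 11001
Step 2: G0=NOT G2=NOT 0=1 G1=NOT G3=NOT 0=1 G2=G0=1 G3=G0|G1=1|1=1 G4=1(const) -> 11111
Step 3: G0=NOT G2=NOT 1=0 G1=NOT G3=NOT 1=0 G2=G0=1 G3=G0|G1=1|1=1 G4=1(const) -> 00111
Step 4: G0=NOT G2=NOT 1=0 G1=NOT G3=NOT 1=0 G2=G0=0 G3=G0|G1=0|0=0 G4=1(const) -> 00001
State from step 4 equals state from step 0 -> cycle length 4

Answer: 4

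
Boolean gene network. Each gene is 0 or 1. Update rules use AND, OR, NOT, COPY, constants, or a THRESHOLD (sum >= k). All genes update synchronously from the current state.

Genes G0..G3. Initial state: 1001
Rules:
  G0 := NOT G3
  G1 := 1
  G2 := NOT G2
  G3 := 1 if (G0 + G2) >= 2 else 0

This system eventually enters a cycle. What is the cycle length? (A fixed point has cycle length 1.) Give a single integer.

Answer: 4

Derivation:
Step 0: 1001
Step 1: G0=NOT G3=NOT 1=0 G1=1(const) G2=NOT G2=NOT 0=1 G3=(1+0>=2)=0 -> 0110
Step 2: G0=NOT G3=NOT 0=1 G1=1(const) G2=NOT G2=NOT 1=0 G3=(0+1>=2)=0 -> 1100
Step 3: G0=NOT G3=NOT 0=1 G1=1(const) G2=NOT G2=NOT 0=1 G3=(1+0>=2)=0 -> 1110
Step 4: G0=NOT G3=NOT 0=1 G1=1(const) G2=NOT G2=NOT 1=0 G3=(1+1>=2)=1 -> 1101
Step 5: G0=NOT G3=NOT 1=0 G1=1(const) G2=NOT G2=NOT 0=1 G3=(1+0>=2)=0 -> 0110
State from step 5 equals state from step 1 -> cycle length 4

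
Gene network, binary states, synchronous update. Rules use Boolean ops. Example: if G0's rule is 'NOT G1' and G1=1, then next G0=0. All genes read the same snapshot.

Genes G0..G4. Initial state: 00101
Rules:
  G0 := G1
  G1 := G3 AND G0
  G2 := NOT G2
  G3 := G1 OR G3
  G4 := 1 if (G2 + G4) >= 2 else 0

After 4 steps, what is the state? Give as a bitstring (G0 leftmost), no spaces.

Step 1: G0=G1=0 G1=G3&G0=0&0=0 G2=NOT G2=NOT 1=0 G3=G1|G3=0|0=0 G4=(1+1>=2)=1 -> 00001
Step 2: G0=G1=0 G1=G3&G0=0&0=0 G2=NOT G2=NOT 0=1 G3=G1|G3=0|0=0 G4=(0+1>=2)=0 -> 00100
Step 3: G0=G1=0 G1=G3&G0=0&0=0 G2=NOT G2=NOT 1=0 G3=G1|G3=0|0=0 G4=(1+0>=2)=0 -> 00000
Step 4: G0=G1=0 G1=G3&G0=0&0=0 G2=NOT G2=NOT 0=1 G3=G1|G3=0|0=0 G4=(0+0>=2)=0 -> 00100

00100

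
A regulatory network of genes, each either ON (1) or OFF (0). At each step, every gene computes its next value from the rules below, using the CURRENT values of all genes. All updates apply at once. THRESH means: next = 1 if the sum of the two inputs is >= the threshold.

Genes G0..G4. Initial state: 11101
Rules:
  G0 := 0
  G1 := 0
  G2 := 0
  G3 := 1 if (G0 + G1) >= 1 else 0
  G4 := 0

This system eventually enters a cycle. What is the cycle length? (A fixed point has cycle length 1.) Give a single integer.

Step 0: 11101
Step 1: G0=0(const) G1=0(const) G2=0(const) G3=(1+1>=1)=1 G4=0(const) -> 00010
Step 2: G0=0(const) G1=0(const) G2=0(const) G3=(0+0>=1)=0 G4=0(const) -> 00000
Step 3: G0=0(const) G1=0(const) G2=0(const) G3=(0+0>=1)=0 G4=0(const) -> 00000
State from step 3 equals state from step 2 -> cycle length 1

Answer: 1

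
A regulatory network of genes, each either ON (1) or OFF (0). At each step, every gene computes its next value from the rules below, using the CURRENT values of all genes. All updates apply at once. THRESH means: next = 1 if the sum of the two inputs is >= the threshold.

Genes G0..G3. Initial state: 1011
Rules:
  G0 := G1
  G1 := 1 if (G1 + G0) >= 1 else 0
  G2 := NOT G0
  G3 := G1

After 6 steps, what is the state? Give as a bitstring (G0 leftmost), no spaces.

Step 1: G0=G1=0 G1=(0+1>=1)=1 G2=NOT G0=NOT 1=0 G3=G1=0 -> 0100
Step 2: G0=G1=1 G1=(1+0>=1)=1 G2=NOT G0=NOT 0=1 G3=G1=1 -> 1111
Step 3: G0=G1=1 G1=(1+1>=1)=1 G2=NOT G0=NOT 1=0 G3=G1=1 -> 1101
Step 4: G0=G1=1 G1=(1+1>=1)=1 G2=NOT G0=NOT 1=0 G3=G1=1 -> 1101
Step 5: G0=G1=1 G1=(1+1>=1)=1 G2=NOT G0=NOT 1=0 G3=G1=1 -> 1101
Step 6: G0=G1=1 G1=(1+1>=1)=1 G2=NOT G0=NOT 1=0 G3=G1=1 -> 1101

1101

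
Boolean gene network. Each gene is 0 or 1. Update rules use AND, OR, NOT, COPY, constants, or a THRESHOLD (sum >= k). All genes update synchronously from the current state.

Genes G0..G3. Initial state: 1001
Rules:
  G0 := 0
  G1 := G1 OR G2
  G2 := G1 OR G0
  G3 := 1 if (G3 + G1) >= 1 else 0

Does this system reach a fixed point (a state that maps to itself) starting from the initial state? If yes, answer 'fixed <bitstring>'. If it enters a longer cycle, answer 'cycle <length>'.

Answer: fixed 0111

Derivation:
Step 0: 1001
Step 1: G0=0(const) G1=G1|G2=0|0=0 G2=G1|G0=0|1=1 G3=(1+0>=1)=1 -> 0011
Step 2: G0=0(const) G1=G1|G2=0|1=1 G2=G1|G0=0|0=0 G3=(1+0>=1)=1 -> 0101
Step 3: G0=0(const) G1=G1|G2=1|0=1 G2=G1|G0=1|0=1 G3=(1+1>=1)=1 -> 0111
Step 4: G0=0(const) G1=G1|G2=1|1=1 G2=G1|G0=1|0=1 G3=(1+1>=1)=1 -> 0111
Fixed point reached at step 3: 0111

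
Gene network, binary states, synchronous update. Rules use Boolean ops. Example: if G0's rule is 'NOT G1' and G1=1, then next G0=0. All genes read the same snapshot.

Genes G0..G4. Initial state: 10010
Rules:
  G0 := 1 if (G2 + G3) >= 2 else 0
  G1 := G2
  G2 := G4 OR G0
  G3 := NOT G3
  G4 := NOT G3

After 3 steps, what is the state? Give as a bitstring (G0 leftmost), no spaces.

Step 1: G0=(0+1>=2)=0 G1=G2=0 G2=G4|G0=0|1=1 G3=NOT G3=NOT 1=0 G4=NOT G3=NOT 1=0 -> 00100
Step 2: G0=(1+0>=2)=0 G1=G2=1 G2=G4|G0=0|0=0 G3=NOT G3=NOT 0=1 G4=NOT G3=NOT 0=1 -> 01011
Step 3: G0=(0+1>=2)=0 G1=G2=0 G2=G4|G0=1|0=1 G3=NOT G3=NOT 1=0 G4=NOT G3=NOT 1=0 -> 00100

00100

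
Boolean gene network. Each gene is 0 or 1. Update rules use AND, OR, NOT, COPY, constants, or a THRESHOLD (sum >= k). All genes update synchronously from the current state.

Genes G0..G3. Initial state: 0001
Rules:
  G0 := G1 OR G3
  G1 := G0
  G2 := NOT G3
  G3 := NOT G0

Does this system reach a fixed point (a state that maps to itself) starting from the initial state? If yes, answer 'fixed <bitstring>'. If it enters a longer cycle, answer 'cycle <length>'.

Step 0: 0001
Step 1: G0=G1|G3=0|1=1 G1=G0=0 G2=NOT G3=NOT 1=0 G3=NOT G0=NOT 0=1 -> 1001
Step 2: G0=G1|G3=0|1=1 G1=G0=1 G2=NOT G3=NOT 1=0 G3=NOT G0=NOT 1=0 -> 1100
Step 3: G0=G1|G3=1|0=1 G1=G0=1 G2=NOT G3=NOT 0=1 G3=NOT G0=NOT 1=0 -> 1110
Step 4: G0=G1|G3=1|0=1 G1=G0=1 G2=NOT G3=NOT 0=1 G3=NOT G0=NOT 1=0 -> 1110
Fixed point reached at step 3: 1110

Answer: fixed 1110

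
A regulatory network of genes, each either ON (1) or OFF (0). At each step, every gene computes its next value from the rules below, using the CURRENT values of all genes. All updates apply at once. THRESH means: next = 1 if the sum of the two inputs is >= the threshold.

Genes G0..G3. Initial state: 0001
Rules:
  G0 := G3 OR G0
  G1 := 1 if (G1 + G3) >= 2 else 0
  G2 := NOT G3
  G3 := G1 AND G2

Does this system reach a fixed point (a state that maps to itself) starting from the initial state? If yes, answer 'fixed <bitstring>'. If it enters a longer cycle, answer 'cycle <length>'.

Answer: fixed 1010

Derivation:
Step 0: 0001
Step 1: G0=G3|G0=1|0=1 G1=(0+1>=2)=0 G2=NOT G3=NOT 1=0 G3=G1&G2=0&0=0 -> 1000
Step 2: G0=G3|G0=0|1=1 G1=(0+0>=2)=0 G2=NOT G3=NOT 0=1 G3=G1&G2=0&0=0 -> 1010
Step 3: G0=G3|G0=0|1=1 G1=(0+0>=2)=0 G2=NOT G3=NOT 0=1 G3=G1&G2=0&1=0 -> 1010
Fixed point reached at step 2: 1010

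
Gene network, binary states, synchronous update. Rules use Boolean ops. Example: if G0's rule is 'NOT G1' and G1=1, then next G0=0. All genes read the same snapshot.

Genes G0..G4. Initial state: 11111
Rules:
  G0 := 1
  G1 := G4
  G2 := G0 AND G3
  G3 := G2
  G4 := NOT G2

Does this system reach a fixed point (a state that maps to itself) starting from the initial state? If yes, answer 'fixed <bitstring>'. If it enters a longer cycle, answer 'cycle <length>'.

Answer: fixed 10110

Derivation:
Step 0: 11111
Step 1: G0=1(const) G1=G4=1 G2=G0&G3=1&1=1 G3=G2=1 G4=NOT G2=NOT 1=0 -> 11110
Step 2: G0=1(const) G1=G4=0 G2=G0&G3=1&1=1 G3=G2=1 G4=NOT G2=NOT 1=0 -> 10110
Step 3: G0=1(const) G1=G4=0 G2=G0&G3=1&1=1 G3=G2=1 G4=NOT G2=NOT 1=0 -> 10110
Fixed point reached at step 2: 10110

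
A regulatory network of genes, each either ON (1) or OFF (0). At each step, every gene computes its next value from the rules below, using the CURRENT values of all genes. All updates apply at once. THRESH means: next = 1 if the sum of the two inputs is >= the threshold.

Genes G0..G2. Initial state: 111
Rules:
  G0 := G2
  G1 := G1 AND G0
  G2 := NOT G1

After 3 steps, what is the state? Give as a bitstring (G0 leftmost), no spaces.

Step 1: G0=G2=1 G1=G1&G0=1&1=1 G2=NOT G1=NOT 1=0 -> 110
Step 2: G0=G2=0 G1=G1&G0=1&1=1 G2=NOT G1=NOT 1=0 -> 010
Step 3: G0=G2=0 G1=G1&G0=1&0=0 G2=NOT G1=NOT 1=0 -> 000

000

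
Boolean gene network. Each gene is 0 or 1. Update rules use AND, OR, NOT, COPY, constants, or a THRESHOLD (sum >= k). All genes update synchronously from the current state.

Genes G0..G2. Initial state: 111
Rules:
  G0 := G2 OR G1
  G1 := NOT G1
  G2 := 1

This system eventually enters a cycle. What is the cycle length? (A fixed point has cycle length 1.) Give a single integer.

Answer: 2

Derivation:
Step 0: 111
Step 1: G0=G2|G1=1|1=1 G1=NOT G1=NOT 1=0 G2=1(const) -> 101
Step 2: G0=G2|G1=1|0=1 G1=NOT G1=NOT 0=1 G2=1(const) -> 111
State from step 2 equals state from step 0 -> cycle length 2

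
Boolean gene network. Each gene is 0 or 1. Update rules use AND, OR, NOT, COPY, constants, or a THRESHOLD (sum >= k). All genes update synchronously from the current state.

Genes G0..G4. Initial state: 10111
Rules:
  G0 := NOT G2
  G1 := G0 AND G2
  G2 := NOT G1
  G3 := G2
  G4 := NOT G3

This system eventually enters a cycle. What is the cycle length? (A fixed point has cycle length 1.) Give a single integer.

Answer: 3

Derivation:
Step 0: 10111
Step 1: G0=NOT G2=NOT 1=0 G1=G0&G2=1&1=1 G2=NOT G1=NOT 0=1 G3=G2=1 G4=NOT G3=NOT 1=0 -> 01110
Step 2: G0=NOT G2=NOT 1=0 G1=G0&G2=0&1=0 G2=NOT G1=NOT 1=0 G3=G2=1 G4=NOT G3=NOT 1=0 -> 00010
Step 3: G0=NOT G2=NOT 0=1 G1=G0&G2=0&0=0 G2=NOT G1=NOT 0=1 G3=G2=0 G4=NOT G3=NOT 1=0 -> 10100
Step 4: G0=NOT G2=NOT 1=0 G1=G0&G2=1&1=1 G2=NOT G1=NOT 0=1 G3=G2=1 G4=NOT G3=NOT 0=1 -> 01111
Step 5: G0=NOT G2=NOT 1=0 G1=G0&G2=0&1=0 G2=NOT G1=NOT 1=0 G3=G2=1 G4=NOT G3=NOT 1=0 -> 00010
State from step 5 equals state from step 2 -> cycle length 3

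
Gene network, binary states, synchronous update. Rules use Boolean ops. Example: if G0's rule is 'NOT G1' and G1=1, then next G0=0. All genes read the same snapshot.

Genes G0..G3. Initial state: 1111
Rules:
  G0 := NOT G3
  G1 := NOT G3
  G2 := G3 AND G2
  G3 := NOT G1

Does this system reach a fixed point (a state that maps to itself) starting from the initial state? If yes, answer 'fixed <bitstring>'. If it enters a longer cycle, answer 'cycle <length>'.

Step 0: 1111
Step 1: G0=NOT G3=NOT 1=0 G1=NOT G3=NOT 1=0 G2=G3&G2=1&1=1 G3=NOT G1=NOT 1=0 -> 0010
Step 2: G0=NOT G3=NOT 0=1 G1=NOT G3=NOT 0=1 G2=G3&G2=0&1=0 G3=NOT G1=NOT 0=1 -> 1101
Step 3: G0=NOT G3=NOT 1=0 G1=NOT G3=NOT 1=0 G2=G3&G2=1&0=0 G3=NOT G1=NOT 1=0 -> 0000
Step 4: G0=NOT G3=NOT 0=1 G1=NOT G3=NOT 0=1 G2=G3&G2=0&0=0 G3=NOT G1=NOT 0=1 -> 1101
Cycle of length 2 starting at step 2 -> no fixed point

Answer: cycle 2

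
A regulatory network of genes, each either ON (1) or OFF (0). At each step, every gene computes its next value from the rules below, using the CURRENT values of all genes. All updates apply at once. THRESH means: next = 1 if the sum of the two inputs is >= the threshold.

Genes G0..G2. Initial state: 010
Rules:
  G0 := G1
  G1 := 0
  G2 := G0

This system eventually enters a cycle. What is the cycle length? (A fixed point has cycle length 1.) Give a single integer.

Answer: 1

Derivation:
Step 0: 010
Step 1: G0=G1=1 G1=0(const) G2=G0=0 -> 100
Step 2: G0=G1=0 G1=0(const) G2=G0=1 -> 001
Step 3: G0=G1=0 G1=0(const) G2=G0=0 -> 000
Step 4: G0=G1=0 G1=0(const) G2=G0=0 -> 000
State from step 4 equals state from step 3 -> cycle length 1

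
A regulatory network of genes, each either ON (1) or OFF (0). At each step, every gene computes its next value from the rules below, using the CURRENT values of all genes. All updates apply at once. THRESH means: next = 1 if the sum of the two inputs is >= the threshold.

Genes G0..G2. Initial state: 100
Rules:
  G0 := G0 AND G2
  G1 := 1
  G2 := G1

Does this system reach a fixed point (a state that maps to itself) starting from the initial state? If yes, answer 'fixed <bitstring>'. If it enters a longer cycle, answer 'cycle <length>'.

Step 0: 100
Step 1: G0=G0&G2=1&0=0 G1=1(const) G2=G1=0 -> 010
Step 2: G0=G0&G2=0&0=0 G1=1(const) G2=G1=1 -> 011
Step 3: G0=G0&G2=0&1=0 G1=1(const) G2=G1=1 -> 011
Fixed point reached at step 2: 011

Answer: fixed 011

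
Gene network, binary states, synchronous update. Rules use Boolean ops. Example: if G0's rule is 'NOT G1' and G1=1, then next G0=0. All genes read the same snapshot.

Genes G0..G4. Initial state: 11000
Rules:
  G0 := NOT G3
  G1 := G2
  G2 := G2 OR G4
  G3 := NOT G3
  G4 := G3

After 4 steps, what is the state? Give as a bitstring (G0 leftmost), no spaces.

Step 1: G0=NOT G3=NOT 0=1 G1=G2=0 G2=G2|G4=0|0=0 G3=NOT G3=NOT 0=1 G4=G3=0 -> 10010
Step 2: G0=NOT G3=NOT 1=0 G1=G2=0 G2=G2|G4=0|0=0 G3=NOT G3=NOT 1=0 G4=G3=1 -> 00001
Step 3: G0=NOT G3=NOT 0=1 G1=G2=0 G2=G2|G4=0|1=1 G3=NOT G3=NOT 0=1 G4=G3=0 -> 10110
Step 4: G0=NOT G3=NOT 1=0 G1=G2=1 G2=G2|G4=1|0=1 G3=NOT G3=NOT 1=0 G4=G3=1 -> 01101

01101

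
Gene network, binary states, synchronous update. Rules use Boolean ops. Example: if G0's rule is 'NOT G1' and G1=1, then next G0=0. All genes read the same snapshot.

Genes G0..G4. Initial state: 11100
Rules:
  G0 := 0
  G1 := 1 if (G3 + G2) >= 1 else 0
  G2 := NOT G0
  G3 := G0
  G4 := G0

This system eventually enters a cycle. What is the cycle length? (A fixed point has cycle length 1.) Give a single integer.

Answer: 1

Derivation:
Step 0: 11100
Step 1: G0=0(const) G1=(0+1>=1)=1 G2=NOT G0=NOT 1=0 G3=G0=1 G4=G0=1 -> 01011
Step 2: G0=0(const) G1=(1+0>=1)=1 G2=NOT G0=NOT 0=1 G3=G0=0 G4=G0=0 -> 01100
Step 3: G0=0(const) G1=(0+1>=1)=1 G2=NOT G0=NOT 0=1 G3=G0=0 G4=G0=0 -> 01100
State from step 3 equals state from step 2 -> cycle length 1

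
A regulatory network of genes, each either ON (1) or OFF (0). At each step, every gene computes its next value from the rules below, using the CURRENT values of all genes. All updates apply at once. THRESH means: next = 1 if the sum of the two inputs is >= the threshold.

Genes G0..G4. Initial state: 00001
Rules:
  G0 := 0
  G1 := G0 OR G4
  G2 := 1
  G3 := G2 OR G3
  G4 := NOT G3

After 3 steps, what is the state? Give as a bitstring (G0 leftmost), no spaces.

Step 1: G0=0(const) G1=G0|G4=0|1=1 G2=1(const) G3=G2|G3=0|0=0 G4=NOT G3=NOT 0=1 -> 01101
Step 2: G0=0(const) G1=G0|G4=0|1=1 G2=1(const) G3=G2|G3=1|0=1 G4=NOT G3=NOT 0=1 -> 01111
Step 3: G0=0(const) G1=G0|G4=0|1=1 G2=1(const) G3=G2|G3=1|1=1 G4=NOT G3=NOT 1=0 -> 01110

01110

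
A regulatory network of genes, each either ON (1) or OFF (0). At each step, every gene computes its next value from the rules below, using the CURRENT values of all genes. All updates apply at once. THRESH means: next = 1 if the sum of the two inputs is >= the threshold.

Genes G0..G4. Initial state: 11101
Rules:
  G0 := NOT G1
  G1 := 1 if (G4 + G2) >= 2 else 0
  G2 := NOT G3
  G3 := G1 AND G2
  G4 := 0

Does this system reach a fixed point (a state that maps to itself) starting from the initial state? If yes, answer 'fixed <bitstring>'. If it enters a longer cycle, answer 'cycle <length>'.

Answer: fixed 10100

Derivation:
Step 0: 11101
Step 1: G0=NOT G1=NOT 1=0 G1=(1+1>=2)=1 G2=NOT G3=NOT 0=1 G3=G1&G2=1&1=1 G4=0(const) -> 01110
Step 2: G0=NOT G1=NOT 1=0 G1=(0+1>=2)=0 G2=NOT G3=NOT 1=0 G3=G1&G2=1&1=1 G4=0(const) -> 00010
Step 3: G0=NOT G1=NOT 0=1 G1=(0+0>=2)=0 G2=NOT G3=NOT 1=0 G3=G1&G2=0&0=0 G4=0(const) -> 10000
Step 4: G0=NOT G1=NOT 0=1 G1=(0+0>=2)=0 G2=NOT G3=NOT 0=1 G3=G1&G2=0&0=0 G4=0(const) -> 10100
Step 5: G0=NOT G1=NOT 0=1 G1=(0+1>=2)=0 G2=NOT G3=NOT 0=1 G3=G1&G2=0&1=0 G4=0(const) -> 10100
Fixed point reached at step 4: 10100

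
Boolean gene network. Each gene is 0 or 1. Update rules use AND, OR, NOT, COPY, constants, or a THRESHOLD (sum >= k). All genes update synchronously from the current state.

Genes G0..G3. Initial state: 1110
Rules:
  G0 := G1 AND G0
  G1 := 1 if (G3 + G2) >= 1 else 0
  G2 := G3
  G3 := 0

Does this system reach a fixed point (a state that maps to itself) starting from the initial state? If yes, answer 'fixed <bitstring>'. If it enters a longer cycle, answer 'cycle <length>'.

Step 0: 1110
Step 1: G0=G1&G0=1&1=1 G1=(0+1>=1)=1 G2=G3=0 G3=0(const) -> 1100
Step 2: G0=G1&G0=1&1=1 G1=(0+0>=1)=0 G2=G3=0 G3=0(const) -> 1000
Step 3: G0=G1&G0=0&1=0 G1=(0+0>=1)=0 G2=G3=0 G3=0(const) -> 0000
Step 4: G0=G1&G0=0&0=0 G1=(0+0>=1)=0 G2=G3=0 G3=0(const) -> 0000
Fixed point reached at step 3: 0000

Answer: fixed 0000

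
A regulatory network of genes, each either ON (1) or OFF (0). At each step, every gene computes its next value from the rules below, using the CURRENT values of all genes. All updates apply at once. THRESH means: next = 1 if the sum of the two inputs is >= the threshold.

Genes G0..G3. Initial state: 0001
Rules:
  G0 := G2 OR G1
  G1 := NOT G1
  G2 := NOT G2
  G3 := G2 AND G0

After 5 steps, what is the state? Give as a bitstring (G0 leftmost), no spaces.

Step 1: G0=G2|G1=0|0=0 G1=NOT G1=NOT 0=1 G2=NOT G2=NOT 0=1 G3=G2&G0=0&0=0 -> 0110
Step 2: G0=G2|G1=1|1=1 G1=NOT G1=NOT 1=0 G2=NOT G2=NOT 1=0 G3=G2&G0=1&0=0 -> 1000
Step 3: G0=G2|G1=0|0=0 G1=NOT G1=NOT 0=1 G2=NOT G2=NOT 0=1 G3=G2&G0=0&1=0 -> 0110
Step 4: G0=G2|G1=1|1=1 G1=NOT G1=NOT 1=0 G2=NOT G2=NOT 1=0 G3=G2&G0=1&0=0 -> 1000
Step 5: G0=G2|G1=0|0=0 G1=NOT G1=NOT 0=1 G2=NOT G2=NOT 0=1 G3=G2&G0=0&1=0 -> 0110

0110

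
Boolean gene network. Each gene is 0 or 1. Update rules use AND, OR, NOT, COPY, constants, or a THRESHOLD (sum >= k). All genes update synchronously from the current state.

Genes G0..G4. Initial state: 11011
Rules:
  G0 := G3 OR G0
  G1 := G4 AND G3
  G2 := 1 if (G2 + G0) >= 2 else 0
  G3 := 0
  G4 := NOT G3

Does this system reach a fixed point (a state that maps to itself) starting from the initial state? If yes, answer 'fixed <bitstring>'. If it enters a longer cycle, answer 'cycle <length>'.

Step 0: 11011
Step 1: G0=G3|G0=1|1=1 G1=G4&G3=1&1=1 G2=(0+1>=2)=0 G3=0(const) G4=NOT G3=NOT 1=0 -> 11000
Step 2: G0=G3|G0=0|1=1 G1=G4&G3=0&0=0 G2=(0+1>=2)=0 G3=0(const) G4=NOT G3=NOT 0=1 -> 10001
Step 3: G0=G3|G0=0|1=1 G1=G4&G3=1&0=0 G2=(0+1>=2)=0 G3=0(const) G4=NOT G3=NOT 0=1 -> 10001
Fixed point reached at step 2: 10001

Answer: fixed 10001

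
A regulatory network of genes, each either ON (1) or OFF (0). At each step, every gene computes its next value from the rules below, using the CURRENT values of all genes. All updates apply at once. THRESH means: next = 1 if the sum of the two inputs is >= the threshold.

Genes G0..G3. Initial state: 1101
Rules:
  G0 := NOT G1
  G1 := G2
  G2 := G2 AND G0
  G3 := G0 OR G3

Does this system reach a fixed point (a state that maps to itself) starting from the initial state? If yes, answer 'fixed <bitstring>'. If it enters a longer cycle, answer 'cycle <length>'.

Answer: fixed 1001

Derivation:
Step 0: 1101
Step 1: G0=NOT G1=NOT 1=0 G1=G2=0 G2=G2&G0=0&1=0 G3=G0|G3=1|1=1 -> 0001
Step 2: G0=NOT G1=NOT 0=1 G1=G2=0 G2=G2&G0=0&0=0 G3=G0|G3=0|1=1 -> 1001
Step 3: G0=NOT G1=NOT 0=1 G1=G2=0 G2=G2&G0=0&1=0 G3=G0|G3=1|1=1 -> 1001
Fixed point reached at step 2: 1001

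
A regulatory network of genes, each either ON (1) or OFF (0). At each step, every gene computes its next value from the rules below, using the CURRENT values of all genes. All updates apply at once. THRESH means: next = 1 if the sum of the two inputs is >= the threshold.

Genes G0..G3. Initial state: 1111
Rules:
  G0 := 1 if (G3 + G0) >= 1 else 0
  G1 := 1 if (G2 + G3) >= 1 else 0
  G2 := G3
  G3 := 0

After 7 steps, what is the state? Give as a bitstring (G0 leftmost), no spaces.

Step 1: G0=(1+1>=1)=1 G1=(1+1>=1)=1 G2=G3=1 G3=0(const) -> 1110
Step 2: G0=(0+1>=1)=1 G1=(1+0>=1)=1 G2=G3=0 G3=0(const) -> 1100
Step 3: G0=(0+1>=1)=1 G1=(0+0>=1)=0 G2=G3=0 G3=0(const) -> 1000
Step 4: G0=(0+1>=1)=1 G1=(0+0>=1)=0 G2=G3=0 G3=0(const) -> 1000
Step 5: G0=(0+1>=1)=1 G1=(0+0>=1)=0 G2=G3=0 G3=0(const) -> 1000
Step 6: G0=(0+1>=1)=1 G1=(0+0>=1)=0 G2=G3=0 G3=0(const) -> 1000
Step 7: G0=(0+1>=1)=1 G1=(0+0>=1)=0 G2=G3=0 G3=0(const) -> 1000

1000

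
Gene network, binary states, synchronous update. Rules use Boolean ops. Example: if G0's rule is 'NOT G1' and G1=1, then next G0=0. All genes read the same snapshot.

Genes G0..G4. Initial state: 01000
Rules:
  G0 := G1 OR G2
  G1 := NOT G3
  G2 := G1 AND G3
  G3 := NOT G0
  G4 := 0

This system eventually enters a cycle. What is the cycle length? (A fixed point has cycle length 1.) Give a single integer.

Step 0: 01000
Step 1: G0=G1|G2=1|0=1 G1=NOT G3=NOT 0=1 G2=G1&G3=1&0=0 G3=NOT G0=NOT 0=1 G4=0(const) -> 11010
Step 2: G0=G1|G2=1|0=1 G1=NOT G3=NOT 1=0 G2=G1&G3=1&1=1 G3=NOT G0=NOT 1=0 G4=0(const) -> 10100
Step 3: G0=G1|G2=0|1=1 G1=NOT G3=NOT 0=1 G2=G1&G3=0&0=0 G3=NOT G0=NOT 1=0 G4=0(const) -> 11000
Step 4: G0=G1|G2=1|0=1 G1=NOT G3=NOT 0=1 G2=G1&G3=1&0=0 G3=NOT G0=NOT 1=0 G4=0(const) -> 11000
State from step 4 equals state from step 3 -> cycle length 1

Answer: 1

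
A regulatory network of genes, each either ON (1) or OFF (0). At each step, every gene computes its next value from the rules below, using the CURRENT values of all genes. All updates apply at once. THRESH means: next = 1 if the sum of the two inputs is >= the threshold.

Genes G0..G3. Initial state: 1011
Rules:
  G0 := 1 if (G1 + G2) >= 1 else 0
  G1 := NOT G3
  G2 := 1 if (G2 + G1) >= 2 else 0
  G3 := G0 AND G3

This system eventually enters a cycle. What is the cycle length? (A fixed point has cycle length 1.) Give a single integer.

Answer: 1

Derivation:
Step 0: 1011
Step 1: G0=(0+1>=1)=1 G1=NOT G3=NOT 1=0 G2=(1+0>=2)=0 G3=G0&G3=1&1=1 -> 1001
Step 2: G0=(0+0>=1)=0 G1=NOT G3=NOT 1=0 G2=(0+0>=2)=0 G3=G0&G3=1&1=1 -> 0001
Step 3: G0=(0+0>=1)=0 G1=NOT G3=NOT 1=0 G2=(0+0>=2)=0 G3=G0&G3=0&1=0 -> 0000
Step 4: G0=(0+0>=1)=0 G1=NOT G3=NOT 0=1 G2=(0+0>=2)=0 G3=G0&G3=0&0=0 -> 0100
Step 5: G0=(1+0>=1)=1 G1=NOT G3=NOT 0=1 G2=(0+1>=2)=0 G3=G0&G3=0&0=0 -> 1100
Step 6: G0=(1+0>=1)=1 G1=NOT G3=NOT 0=1 G2=(0+1>=2)=0 G3=G0&G3=1&0=0 -> 1100
State from step 6 equals state from step 5 -> cycle length 1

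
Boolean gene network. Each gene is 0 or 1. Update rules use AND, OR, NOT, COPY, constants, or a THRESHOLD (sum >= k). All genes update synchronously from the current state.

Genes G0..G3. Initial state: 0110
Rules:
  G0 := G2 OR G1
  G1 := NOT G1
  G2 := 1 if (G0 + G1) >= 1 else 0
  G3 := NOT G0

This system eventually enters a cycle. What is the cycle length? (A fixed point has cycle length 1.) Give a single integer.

Answer: 2

Derivation:
Step 0: 0110
Step 1: G0=G2|G1=1|1=1 G1=NOT G1=NOT 1=0 G2=(0+1>=1)=1 G3=NOT G0=NOT 0=1 -> 1011
Step 2: G0=G2|G1=1|0=1 G1=NOT G1=NOT 0=1 G2=(1+0>=1)=1 G3=NOT G0=NOT 1=0 -> 1110
Step 3: G0=G2|G1=1|1=1 G1=NOT G1=NOT 1=0 G2=(1+1>=1)=1 G3=NOT G0=NOT 1=0 -> 1010
Step 4: G0=G2|G1=1|0=1 G1=NOT G1=NOT 0=1 G2=(1+0>=1)=1 G3=NOT G0=NOT 1=0 -> 1110
State from step 4 equals state from step 2 -> cycle length 2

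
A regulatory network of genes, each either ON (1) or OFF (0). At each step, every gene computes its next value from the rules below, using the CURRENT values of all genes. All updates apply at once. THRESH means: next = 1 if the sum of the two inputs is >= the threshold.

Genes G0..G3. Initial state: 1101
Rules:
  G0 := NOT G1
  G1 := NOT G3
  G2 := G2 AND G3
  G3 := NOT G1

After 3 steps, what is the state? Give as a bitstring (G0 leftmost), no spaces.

Step 1: G0=NOT G1=NOT 1=0 G1=NOT G3=NOT 1=0 G2=G2&G3=0&1=0 G3=NOT G1=NOT 1=0 -> 0000
Step 2: G0=NOT G1=NOT 0=1 G1=NOT G3=NOT 0=1 G2=G2&G3=0&0=0 G3=NOT G1=NOT 0=1 -> 1101
Step 3: G0=NOT G1=NOT 1=0 G1=NOT G3=NOT 1=0 G2=G2&G3=0&1=0 G3=NOT G1=NOT 1=0 -> 0000

0000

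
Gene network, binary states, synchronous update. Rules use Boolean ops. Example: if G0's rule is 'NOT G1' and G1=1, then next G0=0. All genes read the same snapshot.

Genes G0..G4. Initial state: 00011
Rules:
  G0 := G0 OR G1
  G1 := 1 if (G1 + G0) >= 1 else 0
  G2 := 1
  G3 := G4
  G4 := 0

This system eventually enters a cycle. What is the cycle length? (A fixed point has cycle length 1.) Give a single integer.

Answer: 1

Derivation:
Step 0: 00011
Step 1: G0=G0|G1=0|0=0 G1=(0+0>=1)=0 G2=1(const) G3=G4=1 G4=0(const) -> 00110
Step 2: G0=G0|G1=0|0=0 G1=(0+0>=1)=0 G2=1(const) G3=G4=0 G4=0(const) -> 00100
Step 3: G0=G0|G1=0|0=0 G1=(0+0>=1)=0 G2=1(const) G3=G4=0 G4=0(const) -> 00100
State from step 3 equals state from step 2 -> cycle length 1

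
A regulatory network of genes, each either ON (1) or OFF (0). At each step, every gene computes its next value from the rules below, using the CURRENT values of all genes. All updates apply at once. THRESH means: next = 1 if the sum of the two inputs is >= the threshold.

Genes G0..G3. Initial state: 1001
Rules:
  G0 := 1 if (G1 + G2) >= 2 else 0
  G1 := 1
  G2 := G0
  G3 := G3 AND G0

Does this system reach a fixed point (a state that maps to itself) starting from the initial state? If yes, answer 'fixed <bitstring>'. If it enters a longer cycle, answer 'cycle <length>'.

Answer: cycle 2

Derivation:
Step 0: 1001
Step 1: G0=(0+0>=2)=0 G1=1(const) G2=G0=1 G3=G3&G0=1&1=1 -> 0111
Step 2: G0=(1+1>=2)=1 G1=1(const) G2=G0=0 G3=G3&G0=1&0=0 -> 1100
Step 3: G0=(1+0>=2)=0 G1=1(const) G2=G0=1 G3=G3&G0=0&1=0 -> 0110
Step 4: G0=(1+1>=2)=1 G1=1(const) G2=G0=0 G3=G3&G0=0&0=0 -> 1100
Cycle of length 2 starting at step 2 -> no fixed point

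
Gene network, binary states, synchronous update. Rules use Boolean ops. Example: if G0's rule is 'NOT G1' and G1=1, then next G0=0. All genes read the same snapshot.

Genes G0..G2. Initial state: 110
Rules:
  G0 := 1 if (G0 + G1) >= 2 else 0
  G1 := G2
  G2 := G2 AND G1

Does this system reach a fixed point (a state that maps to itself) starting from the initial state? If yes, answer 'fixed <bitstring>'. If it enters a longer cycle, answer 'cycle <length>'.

Answer: fixed 000

Derivation:
Step 0: 110
Step 1: G0=(1+1>=2)=1 G1=G2=0 G2=G2&G1=0&1=0 -> 100
Step 2: G0=(1+0>=2)=0 G1=G2=0 G2=G2&G1=0&0=0 -> 000
Step 3: G0=(0+0>=2)=0 G1=G2=0 G2=G2&G1=0&0=0 -> 000
Fixed point reached at step 2: 000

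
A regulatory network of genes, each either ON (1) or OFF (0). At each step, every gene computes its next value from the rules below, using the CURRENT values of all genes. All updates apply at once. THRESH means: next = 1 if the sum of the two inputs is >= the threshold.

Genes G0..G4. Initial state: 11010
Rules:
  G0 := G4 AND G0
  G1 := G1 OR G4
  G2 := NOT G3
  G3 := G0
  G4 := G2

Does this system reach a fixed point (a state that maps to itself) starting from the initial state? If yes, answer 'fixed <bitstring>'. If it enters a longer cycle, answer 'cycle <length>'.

Answer: fixed 01101

Derivation:
Step 0: 11010
Step 1: G0=G4&G0=0&1=0 G1=G1|G4=1|0=1 G2=NOT G3=NOT 1=0 G3=G0=1 G4=G2=0 -> 01010
Step 2: G0=G4&G0=0&0=0 G1=G1|G4=1|0=1 G2=NOT G3=NOT 1=0 G3=G0=0 G4=G2=0 -> 01000
Step 3: G0=G4&G0=0&0=0 G1=G1|G4=1|0=1 G2=NOT G3=NOT 0=1 G3=G0=0 G4=G2=0 -> 01100
Step 4: G0=G4&G0=0&0=0 G1=G1|G4=1|0=1 G2=NOT G3=NOT 0=1 G3=G0=0 G4=G2=1 -> 01101
Step 5: G0=G4&G0=1&0=0 G1=G1|G4=1|1=1 G2=NOT G3=NOT 0=1 G3=G0=0 G4=G2=1 -> 01101
Fixed point reached at step 4: 01101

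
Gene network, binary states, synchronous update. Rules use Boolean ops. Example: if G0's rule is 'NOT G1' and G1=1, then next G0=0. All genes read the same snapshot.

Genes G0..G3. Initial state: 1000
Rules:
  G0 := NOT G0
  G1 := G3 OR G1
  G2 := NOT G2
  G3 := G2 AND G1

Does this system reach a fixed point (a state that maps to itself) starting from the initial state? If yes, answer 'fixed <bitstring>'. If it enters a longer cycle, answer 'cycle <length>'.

Answer: cycle 2

Derivation:
Step 0: 1000
Step 1: G0=NOT G0=NOT 1=0 G1=G3|G1=0|0=0 G2=NOT G2=NOT 0=1 G3=G2&G1=0&0=0 -> 0010
Step 2: G0=NOT G0=NOT 0=1 G1=G3|G1=0|0=0 G2=NOT G2=NOT 1=0 G3=G2&G1=1&0=0 -> 1000
Cycle of length 2 starting at step 0 -> no fixed point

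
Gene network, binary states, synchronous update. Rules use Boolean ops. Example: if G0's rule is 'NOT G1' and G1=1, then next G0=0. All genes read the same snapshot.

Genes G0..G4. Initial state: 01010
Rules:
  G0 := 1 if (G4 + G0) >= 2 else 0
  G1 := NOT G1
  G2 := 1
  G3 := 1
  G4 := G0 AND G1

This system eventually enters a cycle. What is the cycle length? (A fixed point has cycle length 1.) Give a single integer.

Step 0: 01010
Step 1: G0=(0+0>=2)=0 G1=NOT G1=NOT 1=0 G2=1(const) G3=1(const) G4=G0&G1=0&1=0 -> 00110
Step 2: G0=(0+0>=2)=0 G1=NOT G1=NOT 0=1 G2=1(const) G3=1(const) G4=G0&G1=0&0=0 -> 01110
Step 3: G0=(0+0>=2)=0 G1=NOT G1=NOT 1=0 G2=1(const) G3=1(const) G4=G0&G1=0&1=0 -> 00110
State from step 3 equals state from step 1 -> cycle length 2

Answer: 2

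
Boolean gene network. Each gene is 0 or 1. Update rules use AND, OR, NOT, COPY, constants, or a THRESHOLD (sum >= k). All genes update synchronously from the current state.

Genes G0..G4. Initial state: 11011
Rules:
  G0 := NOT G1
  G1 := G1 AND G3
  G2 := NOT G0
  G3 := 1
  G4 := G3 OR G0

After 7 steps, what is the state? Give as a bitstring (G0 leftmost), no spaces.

Step 1: G0=NOT G1=NOT 1=0 G1=G1&G3=1&1=1 G2=NOT G0=NOT 1=0 G3=1(const) G4=G3|G0=1|1=1 -> 01011
Step 2: G0=NOT G1=NOT 1=0 G1=G1&G3=1&1=1 G2=NOT G0=NOT 0=1 G3=1(const) G4=G3|G0=1|0=1 -> 01111
Step 3: G0=NOT G1=NOT 1=0 G1=G1&G3=1&1=1 G2=NOT G0=NOT 0=1 G3=1(const) G4=G3|G0=1|0=1 -> 01111
Step 4: G0=NOT G1=NOT 1=0 G1=G1&G3=1&1=1 G2=NOT G0=NOT 0=1 G3=1(const) G4=G3|G0=1|0=1 -> 01111
Step 5: G0=NOT G1=NOT 1=0 G1=G1&G3=1&1=1 G2=NOT G0=NOT 0=1 G3=1(const) G4=G3|G0=1|0=1 -> 01111
Step 6: G0=NOT G1=NOT 1=0 G1=G1&G3=1&1=1 G2=NOT G0=NOT 0=1 G3=1(const) G4=G3|G0=1|0=1 -> 01111
Step 7: G0=NOT G1=NOT 1=0 G1=G1&G3=1&1=1 G2=NOT G0=NOT 0=1 G3=1(const) G4=G3|G0=1|0=1 -> 01111

01111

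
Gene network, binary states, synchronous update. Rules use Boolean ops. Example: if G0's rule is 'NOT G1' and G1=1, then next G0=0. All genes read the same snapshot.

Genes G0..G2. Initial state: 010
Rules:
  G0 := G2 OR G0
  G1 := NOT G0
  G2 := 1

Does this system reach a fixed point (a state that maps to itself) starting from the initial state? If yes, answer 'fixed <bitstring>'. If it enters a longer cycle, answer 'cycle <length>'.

Answer: fixed 101

Derivation:
Step 0: 010
Step 1: G0=G2|G0=0|0=0 G1=NOT G0=NOT 0=1 G2=1(const) -> 011
Step 2: G0=G2|G0=1|0=1 G1=NOT G0=NOT 0=1 G2=1(const) -> 111
Step 3: G0=G2|G0=1|1=1 G1=NOT G0=NOT 1=0 G2=1(const) -> 101
Step 4: G0=G2|G0=1|1=1 G1=NOT G0=NOT 1=0 G2=1(const) -> 101
Fixed point reached at step 3: 101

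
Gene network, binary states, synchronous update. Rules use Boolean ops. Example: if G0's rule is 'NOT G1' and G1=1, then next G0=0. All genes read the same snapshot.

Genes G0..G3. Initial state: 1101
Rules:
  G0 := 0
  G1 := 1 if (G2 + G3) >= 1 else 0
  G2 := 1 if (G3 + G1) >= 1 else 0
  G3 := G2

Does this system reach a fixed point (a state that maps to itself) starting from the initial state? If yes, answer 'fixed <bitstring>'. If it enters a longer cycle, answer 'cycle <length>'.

Answer: fixed 0111

Derivation:
Step 0: 1101
Step 1: G0=0(const) G1=(0+1>=1)=1 G2=(1+1>=1)=1 G3=G2=0 -> 0110
Step 2: G0=0(const) G1=(1+0>=1)=1 G2=(0+1>=1)=1 G3=G2=1 -> 0111
Step 3: G0=0(const) G1=(1+1>=1)=1 G2=(1+1>=1)=1 G3=G2=1 -> 0111
Fixed point reached at step 2: 0111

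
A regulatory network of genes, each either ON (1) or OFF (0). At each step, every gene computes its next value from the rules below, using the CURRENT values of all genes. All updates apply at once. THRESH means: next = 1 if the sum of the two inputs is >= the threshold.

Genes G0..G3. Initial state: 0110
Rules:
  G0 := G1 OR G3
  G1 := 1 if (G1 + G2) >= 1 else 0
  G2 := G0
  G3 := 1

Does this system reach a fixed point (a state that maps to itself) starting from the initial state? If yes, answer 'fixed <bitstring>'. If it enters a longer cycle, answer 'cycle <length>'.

Answer: fixed 1111

Derivation:
Step 0: 0110
Step 1: G0=G1|G3=1|0=1 G1=(1+1>=1)=1 G2=G0=0 G3=1(const) -> 1101
Step 2: G0=G1|G3=1|1=1 G1=(1+0>=1)=1 G2=G0=1 G3=1(const) -> 1111
Step 3: G0=G1|G3=1|1=1 G1=(1+1>=1)=1 G2=G0=1 G3=1(const) -> 1111
Fixed point reached at step 2: 1111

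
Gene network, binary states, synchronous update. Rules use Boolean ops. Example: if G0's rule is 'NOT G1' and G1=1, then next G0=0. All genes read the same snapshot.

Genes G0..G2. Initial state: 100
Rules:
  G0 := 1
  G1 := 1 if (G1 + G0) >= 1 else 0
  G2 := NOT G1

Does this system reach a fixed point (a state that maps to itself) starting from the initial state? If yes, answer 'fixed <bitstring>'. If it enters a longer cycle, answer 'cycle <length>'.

Step 0: 100
Step 1: G0=1(const) G1=(0+1>=1)=1 G2=NOT G1=NOT 0=1 -> 111
Step 2: G0=1(const) G1=(1+1>=1)=1 G2=NOT G1=NOT 1=0 -> 110
Step 3: G0=1(const) G1=(1+1>=1)=1 G2=NOT G1=NOT 1=0 -> 110
Fixed point reached at step 2: 110

Answer: fixed 110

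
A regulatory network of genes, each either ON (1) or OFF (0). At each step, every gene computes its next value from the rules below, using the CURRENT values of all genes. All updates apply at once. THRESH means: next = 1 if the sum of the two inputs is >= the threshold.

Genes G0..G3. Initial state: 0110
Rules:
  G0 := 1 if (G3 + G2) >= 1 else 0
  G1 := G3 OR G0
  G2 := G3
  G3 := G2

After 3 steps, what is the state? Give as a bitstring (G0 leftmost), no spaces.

Step 1: G0=(0+1>=1)=1 G1=G3|G0=0|0=0 G2=G3=0 G3=G2=1 -> 1001
Step 2: G0=(1+0>=1)=1 G1=G3|G0=1|1=1 G2=G3=1 G3=G2=0 -> 1110
Step 3: G0=(0+1>=1)=1 G1=G3|G0=0|1=1 G2=G3=0 G3=G2=1 -> 1101

1101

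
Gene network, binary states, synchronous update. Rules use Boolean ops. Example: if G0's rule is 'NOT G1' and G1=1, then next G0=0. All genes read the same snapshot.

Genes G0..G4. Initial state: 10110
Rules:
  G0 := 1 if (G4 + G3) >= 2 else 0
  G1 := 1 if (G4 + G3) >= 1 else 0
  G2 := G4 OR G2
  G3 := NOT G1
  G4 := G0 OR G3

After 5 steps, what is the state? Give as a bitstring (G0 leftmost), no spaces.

Step 1: G0=(0+1>=2)=0 G1=(0+1>=1)=1 G2=G4|G2=0|1=1 G3=NOT G1=NOT 0=1 G4=G0|G3=1|1=1 -> 01111
Step 2: G0=(1+1>=2)=1 G1=(1+1>=1)=1 G2=G4|G2=1|1=1 G3=NOT G1=NOT 1=0 G4=G0|G3=0|1=1 -> 11101
Step 3: G0=(1+0>=2)=0 G1=(1+0>=1)=1 G2=G4|G2=1|1=1 G3=NOT G1=NOT 1=0 G4=G0|G3=1|0=1 -> 01101
Step 4: G0=(1+0>=2)=0 G1=(1+0>=1)=1 G2=G4|G2=1|1=1 G3=NOT G1=NOT 1=0 G4=G0|G3=0|0=0 -> 01100
Step 5: G0=(0+0>=2)=0 G1=(0+0>=1)=0 G2=G4|G2=0|1=1 G3=NOT G1=NOT 1=0 G4=G0|G3=0|0=0 -> 00100

00100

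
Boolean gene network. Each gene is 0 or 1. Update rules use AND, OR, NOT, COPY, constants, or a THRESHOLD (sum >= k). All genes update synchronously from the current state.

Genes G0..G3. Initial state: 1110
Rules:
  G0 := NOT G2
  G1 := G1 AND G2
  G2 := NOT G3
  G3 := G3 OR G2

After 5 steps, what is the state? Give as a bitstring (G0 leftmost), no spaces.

Step 1: G0=NOT G2=NOT 1=0 G1=G1&G2=1&1=1 G2=NOT G3=NOT 0=1 G3=G3|G2=0|1=1 -> 0111
Step 2: G0=NOT G2=NOT 1=0 G1=G1&G2=1&1=1 G2=NOT G3=NOT 1=0 G3=G3|G2=1|1=1 -> 0101
Step 3: G0=NOT G2=NOT 0=1 G1=G1&G2=1&0=0 G2=NOT G3=NOT 1=0 G3=G3|G2=1|0=1 -> 1001
Step 4: G0=NOT G2=NOT 0=1 G1=G1&G2=0&0=0 G2=NOT G3=NOT 1=0 G3=G3|G2=1|0=1 -> 1001
Step 5: G0=NOT G2=NOT 0=1 G1=G1&G2=0&0=0 G2=NOT G3=NOT 1=0 G3=G3|G2=1|0=1 -> 1001

1001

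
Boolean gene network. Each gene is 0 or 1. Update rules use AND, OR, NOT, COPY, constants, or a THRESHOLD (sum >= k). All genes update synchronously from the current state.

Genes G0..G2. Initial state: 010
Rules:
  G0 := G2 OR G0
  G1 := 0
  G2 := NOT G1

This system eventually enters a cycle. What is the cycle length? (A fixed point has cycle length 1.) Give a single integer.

Step 0: 010
Step 1: G0=G2|G0=0|0=0 G1=0(const) G2=NOT G1=NOT 1=0 -> 000
Step 2: G0=G2|G0=0|0=0 G1=0(const) G2=NOT G1=NOT 0=1 -> 001
Step 3: G0=G2|G0=1|0=1 G1=0(const) G2=NOT G1=NOT 0=1 -> 101
Step 4: G0=G2|G0=1|1=1 G1=0(const) G2=NOT G1=NOT 0=1 -> 101
State from step 4 equals state from step 3 -> cycle length 1

Answer: 1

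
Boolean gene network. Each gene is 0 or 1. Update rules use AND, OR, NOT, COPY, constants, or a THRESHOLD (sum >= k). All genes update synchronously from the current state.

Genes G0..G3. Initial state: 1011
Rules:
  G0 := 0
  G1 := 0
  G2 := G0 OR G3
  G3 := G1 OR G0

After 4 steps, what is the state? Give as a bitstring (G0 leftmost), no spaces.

Step 1: G0=0(const) G1=0(const) G2=G0|G3=1|1=1 G3=G1|G0=0|1=1 -> 0011
Step 2: G0=0(const) G1=0(const) G2=G0|G3=0|1=1 G3=G1|G0=0|0=0 -> 0010
Step 3: G0=0(const) G1=0(const) G2=G0|G3=0|0=0 G3=G1|G0=0|0=0 -> 0000
Step 4: G0=0(const) G1=0(const) G2=G0|G3=0|0=0 G3=G1|G0=0|0=0 -> 0000

0000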